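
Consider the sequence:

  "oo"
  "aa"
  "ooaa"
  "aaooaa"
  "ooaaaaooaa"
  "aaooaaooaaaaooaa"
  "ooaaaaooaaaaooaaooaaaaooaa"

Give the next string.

aaooaaooaaaaooaaooaaaaooaaaaooaaooaaaaooaa

From term 3 onward, concatenate the second-to-last term with the last: oo·aa = ooaa, aa·ooaa = aaooaa, …
The next term joins aaooaaooaaaaooaa and ooaaaaooaaaaooaaooaaaaooaa.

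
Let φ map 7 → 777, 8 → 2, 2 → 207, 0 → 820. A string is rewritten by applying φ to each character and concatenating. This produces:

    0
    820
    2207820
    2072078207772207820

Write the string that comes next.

20782077720782077722078207777777772072078207772207820

φ(2072078207772207820) expands symbol-by-symbol to 207 820 777 207 820 777 2 207 820 777 777 777 207 207 820 777 2 207 820; joining the 19 pieces gives the next term.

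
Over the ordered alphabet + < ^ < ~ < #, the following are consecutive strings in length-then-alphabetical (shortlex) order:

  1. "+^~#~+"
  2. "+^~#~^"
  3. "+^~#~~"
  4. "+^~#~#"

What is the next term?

+^~##+

The successor of +^~#~# increments the rightmost position that isn't already # and resets every position after it to +.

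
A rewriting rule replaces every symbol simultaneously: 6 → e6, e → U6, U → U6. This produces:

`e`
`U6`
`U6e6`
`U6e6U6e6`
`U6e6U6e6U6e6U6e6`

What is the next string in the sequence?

φ(U6e6U6e6U6e6U6e6) expands symbol-by-symbol to U6 e6 U6 e6 U6 e6 U6 e6 U6 e6 U6 e6 U6 e6 U6 e6; joining the 16 pieces gives the next term.

U6e6U6e6U6e6U6e6U6e6U6e6U6e6U6e6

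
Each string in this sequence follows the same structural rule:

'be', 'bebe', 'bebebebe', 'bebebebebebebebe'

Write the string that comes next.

bebebebebebebebebebebebebebebebe

Every step duplicates the string.
So the next term is two copies of bebebebebebebebe.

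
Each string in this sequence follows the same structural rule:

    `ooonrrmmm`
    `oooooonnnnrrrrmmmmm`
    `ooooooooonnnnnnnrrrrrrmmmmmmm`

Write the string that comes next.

oooooooooooonnnnnnnnnnrrrrrrrrmmmmmmmmm

Term n consists of 3n o's, followed by 3n-2 n's, followed by 2n r's, followed by 2n+1 m's (n = 1, 2, …).
At n = 4 the blocks have lengths 12, 10, 8, 9.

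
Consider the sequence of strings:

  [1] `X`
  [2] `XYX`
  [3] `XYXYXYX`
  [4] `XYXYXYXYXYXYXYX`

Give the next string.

Each string is two copies of the previous one joined by 'Y'.
Doubling XYXYXYXYXYXYXYX with 'Y' between the halves:

XYXYXYXYXYXYXYXYXYXYXYXYXYXYXYX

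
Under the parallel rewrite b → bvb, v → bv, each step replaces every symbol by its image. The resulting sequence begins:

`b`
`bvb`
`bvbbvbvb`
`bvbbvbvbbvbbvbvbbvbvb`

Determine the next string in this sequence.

bvbbvbvbbvbbvbvbbvbvbbvbbvbvbbvbbvbvbbvbvbbvbbvbvbbvbvb

Applying the rule to each of the 21 symbols of bvbbvbvbbvbbvbvbbvbvb gives the pieces bvb bv bvb bvb bv bvb bv bvb bvb bv bvb bvb bv bvb bv bvb bvb bv bvb bv bvb, which concatenate to the answer.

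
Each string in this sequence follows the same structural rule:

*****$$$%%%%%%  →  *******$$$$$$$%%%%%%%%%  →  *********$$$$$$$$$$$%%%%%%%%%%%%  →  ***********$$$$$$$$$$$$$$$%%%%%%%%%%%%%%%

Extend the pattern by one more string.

*************$$$$$$$$$$$$$$$$$$$%%%%%%%%%%%%%%%%%%

Reading off run lengths: * runs 5, 7, 9, 11; $ runs 3, 7, 11, 15; % runs 6, 9, 12, 15 — each is linear in n (n = 1, 2, …).
At n = 5 the blocks have lengths 13, 19, 18.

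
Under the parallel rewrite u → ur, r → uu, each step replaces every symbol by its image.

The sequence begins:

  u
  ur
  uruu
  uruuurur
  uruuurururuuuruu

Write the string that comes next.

uruuurururuuuruuuruuurururuuurur

φ(uruuurururuuuruu) expands symbol-by-symbol to ur uu ur ur ur uu ur uu ur uu ur ur ur uu ur ur; joining the 16 pieces gives the next term.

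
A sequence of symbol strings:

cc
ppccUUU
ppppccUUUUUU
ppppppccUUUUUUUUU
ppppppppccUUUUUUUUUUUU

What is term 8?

Each term wraps the previous one in pp on the left and UUU on the right.
From ppppppppccUUUUUUUUUUUU, 3 further steps: ppppppppccUUUUUUUUUUUU → ppppppppppccUUUUUUUUUUUUUUU → ppppppppppppccUUUUUUUUUUUUUUUUUU → (answer).

ppppppppppppppccUUUUUUUUUUUUUUUUUUUUU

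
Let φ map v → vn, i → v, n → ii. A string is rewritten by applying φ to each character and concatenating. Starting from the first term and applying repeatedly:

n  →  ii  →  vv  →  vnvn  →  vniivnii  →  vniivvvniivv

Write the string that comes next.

Expanding vniivvvniivv: v→vn, n→ii, i→v, i→v, v→vn, v→vn, v→vn, n→ii, i→v, i→v, v→vn, v→vn. Concatenated: vn ii v v vn vn vn ii v v vn vn.

vniivvvnvnvniivvvnvn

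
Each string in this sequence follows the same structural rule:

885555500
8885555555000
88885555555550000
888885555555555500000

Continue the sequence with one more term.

The n-th term is n-1 8's then 2n-1 5's then n-1 0's, where the shown terms are n = 3, 4, 5, 6.
At n = 7 the blocks have lengths 6, 13, 6.

8888885555555555555000000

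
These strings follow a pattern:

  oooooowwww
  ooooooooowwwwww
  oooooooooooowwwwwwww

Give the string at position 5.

The n-th term is 3n o's then 2n w's, where the shown terms are n = 2, 3, 4.
For term 5, n = 6, so the run lengths are 18, 12.

oooooooooooooooooowwwwwwwwwwww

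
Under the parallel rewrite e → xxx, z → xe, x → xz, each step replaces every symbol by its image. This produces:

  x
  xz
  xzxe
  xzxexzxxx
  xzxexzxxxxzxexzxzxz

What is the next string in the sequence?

xzxexzxxxxzxexzxzxzxzxexzxxxxzxexzxexzxe

Applying the rule to each of the 19 symbols of xzxexzxxxxzxexzxzxz gives the pieces xz xe xz xxx xz xe xz xz xz xz xe xz xxx xz xe xz xe xz xe, which concatenate to the answer.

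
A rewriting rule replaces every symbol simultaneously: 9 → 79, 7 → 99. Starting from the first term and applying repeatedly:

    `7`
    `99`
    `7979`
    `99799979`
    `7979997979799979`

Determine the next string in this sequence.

Applying the rule to each of the 16 symbols of 7979997979799979 gives the pieces 99 79 99 79 79 79 99 79 99 79 99 79 79 79 99 79, which concatenate to the answer.

99799979797999799979997979799979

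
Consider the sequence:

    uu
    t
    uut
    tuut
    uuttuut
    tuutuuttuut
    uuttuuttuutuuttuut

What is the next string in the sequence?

From term 3 onward, concatenate the second-to-last term with the last: uu·t = uut, t·uut = tuut, …
Continuing: tuutuuttuut · uuttuuttuutuuttuut gives term 8.

tuutuuttuutuuttuuttuutuuttuut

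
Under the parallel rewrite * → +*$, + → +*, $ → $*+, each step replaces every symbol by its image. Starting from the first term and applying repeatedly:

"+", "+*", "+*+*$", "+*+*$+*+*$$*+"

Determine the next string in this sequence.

+*+*$+*+*$$*++*+*$+*+*$$*+$*++*$+*

Replace each of the 13 characters of +*+*$+*+*$$*+ in place — +* +*$ +* +*$ $*+ +* +*$ +* +*$ $*+ $*+ +*$ +* — and concatenate.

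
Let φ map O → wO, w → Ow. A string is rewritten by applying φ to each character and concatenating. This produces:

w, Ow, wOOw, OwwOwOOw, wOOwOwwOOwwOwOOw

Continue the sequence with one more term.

Rewriting the 16 symbols of wOOwOwwOOwwOwOOw one by one yields Ow wO wO Ow wO Ow Ow wO wO Ow Ow wO Ow wO wO Ow; concatenated:

OwwOwOOwwOOwOwwOwOOwOwwOOwwOwOOw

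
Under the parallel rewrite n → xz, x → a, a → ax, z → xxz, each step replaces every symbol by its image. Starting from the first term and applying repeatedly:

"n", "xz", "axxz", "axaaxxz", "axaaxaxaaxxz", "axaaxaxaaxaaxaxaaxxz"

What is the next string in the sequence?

axaaxaxaaxaaxaxaaxaxaaxaaxaxaaxxz

φ(axaaxaxaaxaaxaxaaxxz) expands symbol-by-symbol to ax a ax ax a ax a ax ax a ax ax a ax a ax ax a a xxz; joining the 20 pieces gives the next term.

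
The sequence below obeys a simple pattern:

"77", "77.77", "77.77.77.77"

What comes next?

77.77.77.77.77.77.77.77

Each string is two copies of the previous one joined by '.'.
So the next term is two copies of 77.77.77.77 with '.' between the halves.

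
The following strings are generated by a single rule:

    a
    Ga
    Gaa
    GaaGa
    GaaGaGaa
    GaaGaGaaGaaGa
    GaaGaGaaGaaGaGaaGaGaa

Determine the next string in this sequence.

GaaGaGaaGaaGaGaaGaGaaGaaGaGaaGaaGa

This is a Fibonacci-style word recurrence s(k) = s(k−1)·s(k−2): e.g. Ga·a = Gaa.
Continuing: GaaGaGaaGaaGaGaaGaGaa · GaaGaGaaGaaGa gives term 8.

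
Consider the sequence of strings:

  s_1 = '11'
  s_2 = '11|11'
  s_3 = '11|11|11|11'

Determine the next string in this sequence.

Every step duplicates the string with '|' between the halves.
Doubling 11|11|11|11 with '|' between the halves:

11|11|11|11|11|11|11|11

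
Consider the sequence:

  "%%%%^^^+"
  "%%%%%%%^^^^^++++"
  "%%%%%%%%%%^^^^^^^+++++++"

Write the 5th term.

%%%%%%%%%%%%%%%%^^^^^^^^^^^+++++++++++++

Each string has the form %^{3n+1} ^^{2n+1} +^{3n-2} (n = 1, 2, …).
For term 5, n = 5, so the run lengths are 16, 11, 13.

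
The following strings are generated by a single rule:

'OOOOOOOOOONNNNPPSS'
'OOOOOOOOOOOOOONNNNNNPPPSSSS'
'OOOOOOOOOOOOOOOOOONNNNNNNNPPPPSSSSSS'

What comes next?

OOOOOOOOOOOOOOOOOOOOOONNNNNNNNNNPPPPPSSSSSSSS

The n-th term is 4n+2 O's then 2n N's then n P's then 2n-2 S's, where the shown terms are n = 2, 3, 4.
Setting n = 5 gives 22, 10, 5, 8 characters in each block.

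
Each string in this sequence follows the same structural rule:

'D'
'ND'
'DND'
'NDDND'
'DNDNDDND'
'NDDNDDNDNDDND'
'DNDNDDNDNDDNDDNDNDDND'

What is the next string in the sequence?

Each term (from the third on) is the two preceding terms concatenated in order: term 3 = D·ND = DND.
The next term joins NDDNDDNDNDDND and DNDNDDNDNDDNDDNDNDDND.

NDDNDDNDNDDNDDNDNDDNDNDDNDDNDNDDND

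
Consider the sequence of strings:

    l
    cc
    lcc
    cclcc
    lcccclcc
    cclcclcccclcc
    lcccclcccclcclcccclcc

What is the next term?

This is a Fibonacci-style word recurrence s(k) = s(k−2)·s(k−1): e.g. l·cc = lcc.
So term 8 is cclcclcccclcc·lcccclcccclcclcccclcc.

cclcclcccclcclcccclcccclcclcccclcc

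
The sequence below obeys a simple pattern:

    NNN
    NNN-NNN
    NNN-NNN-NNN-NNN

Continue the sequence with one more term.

NNN-NNN-NNN-NNN-NNN-NNN-NNN-NNN

Every step duplicates the string with '-' between the halves.
One more doubling of NNN-NNN-NNN-NNN gives the answer.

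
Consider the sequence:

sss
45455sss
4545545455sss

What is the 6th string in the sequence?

Each term is the previous one with 45455 prepended.
From 4545545455sss, 3 further steps: 4545545455sss → 454554545545455sss → 45455454554545545455sss → (answer).

4545545455454554545545455sss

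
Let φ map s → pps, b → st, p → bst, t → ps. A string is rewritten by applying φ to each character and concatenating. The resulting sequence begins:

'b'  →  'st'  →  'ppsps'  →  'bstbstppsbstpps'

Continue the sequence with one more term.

stppspsstppspsbstbstppsstppspsbstbstpps

φ(bstbstppsbstpps) expands symbol-by-symbol to st pps ps st pps ps bst bst pps st pps ps bst bst pps; joining the 15 pieces gives the next term.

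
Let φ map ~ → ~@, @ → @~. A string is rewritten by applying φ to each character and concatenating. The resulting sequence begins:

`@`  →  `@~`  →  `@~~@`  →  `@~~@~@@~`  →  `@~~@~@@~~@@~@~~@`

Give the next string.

φ(@~~@~@@~~@@~@~~@) expands symbol-by-symbol to @~ ~@ ~@ @~ ~@ @~ @~ ~@ ~@ @~ @~ ~@ @~ ~@ ~@ @~; joining the 16 pieces gives the next term.

@~~@~@@~~@@~@~~@~@@~@~~@@~~@~@@~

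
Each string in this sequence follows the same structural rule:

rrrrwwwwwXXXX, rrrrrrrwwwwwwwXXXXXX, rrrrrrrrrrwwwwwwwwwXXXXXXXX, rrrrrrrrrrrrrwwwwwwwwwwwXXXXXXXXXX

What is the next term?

The n-th term is 3n-2 r's then 2n+1 w's then 2n X's, where the shown terms are n = 2, 3, 4, 5.
Setting n = 6 gives 16, 13, 12 characters in each block.

rrrrrrrrrrrrrrrrwwwwwwwwwwwwwXXXXXXXXXXXX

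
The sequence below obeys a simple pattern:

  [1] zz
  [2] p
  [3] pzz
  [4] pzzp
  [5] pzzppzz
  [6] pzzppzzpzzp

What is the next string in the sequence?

pzzppzzpzzppzzppzz

From term 3 onward, concatenate the last term with the second-to-last: p·zz = pzz, pzz·p = pzzp, …
Continuing: pzzppzzpzzp · pzzppzz gives term 7.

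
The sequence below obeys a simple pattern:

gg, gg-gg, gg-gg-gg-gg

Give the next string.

Every step duplicates the string with '-' between the halves.
Doubling gg-gg-gg-gg with '-' between the halves:

gg-gg-gg-gg-gg-gg-gg-gg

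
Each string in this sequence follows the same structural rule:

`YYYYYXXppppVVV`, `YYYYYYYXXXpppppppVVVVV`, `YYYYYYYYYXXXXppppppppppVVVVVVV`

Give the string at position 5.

Each string has the form Y^{2n+1} X^{n} p^{3n-2} V^{2n-1}, where the shown terms are n = 2, 3, 4.
Setting n = 6 gives 13, 6, 16, 11 characters in each block.

YYYYYYYYYYYYYXXXXXXppppppppppppppppVVVVVVVVVVV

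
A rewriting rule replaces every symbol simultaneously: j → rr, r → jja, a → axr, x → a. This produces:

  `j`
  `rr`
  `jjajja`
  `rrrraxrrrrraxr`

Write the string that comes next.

Replace each of the 14 characters of rrrraxrrrrraxr in place — jja jja jja jja axr a jja jja jja jja jja axr a jja — and concatenate.

jjajjajjajjaaxrajjajjajjajjajjaaxrajja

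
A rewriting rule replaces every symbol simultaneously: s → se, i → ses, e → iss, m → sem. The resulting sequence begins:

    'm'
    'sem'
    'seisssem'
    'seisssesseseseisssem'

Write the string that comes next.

φ(seisssesseseseisssem) expands symbol-by-symbol to se iss ses se se se iss se se iss se iss se iss ses se se se iss sem; joining the 20 pieces gives the next term.

seisssesseseseissseseissseissseisssesseseseisssem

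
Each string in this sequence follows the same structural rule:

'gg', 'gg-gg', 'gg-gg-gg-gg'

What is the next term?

Each string is two copies of the previous one joined by '-'.
So the next term is two copies of gg-gg-gg-gg with '-' between the halves.

gg-gg-gg-gg-gg-gg-gg-gg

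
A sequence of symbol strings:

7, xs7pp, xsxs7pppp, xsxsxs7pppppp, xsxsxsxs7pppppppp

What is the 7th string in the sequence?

xsxsxsxsxsxs7pppppppppppp

Each term wraps the previous one in xs on the left and pp on the right.
From xsxsxsxs7pppppppp, 2 further steps: xsxsxsxs7pppppppp → xsxsxsxsxs7pppppppppp → (answer).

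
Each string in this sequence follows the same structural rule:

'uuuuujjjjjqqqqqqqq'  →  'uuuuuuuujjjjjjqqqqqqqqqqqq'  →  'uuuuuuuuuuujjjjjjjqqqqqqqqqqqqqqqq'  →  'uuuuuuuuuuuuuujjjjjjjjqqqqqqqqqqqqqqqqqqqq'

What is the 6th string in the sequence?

uuuuuuuuuuuuuuuuuuuujjjjjjjjjjqqqqqqqqqqqqqqqqqqqqqqqqqqqq

Term n consists of 3n-1 u's, followed by n+3 j's, followed by 4n q's, where the shown terms are n = 2, 3, 4, 5.
Setting n = 7 gives 20, 10, 28 characters in each block.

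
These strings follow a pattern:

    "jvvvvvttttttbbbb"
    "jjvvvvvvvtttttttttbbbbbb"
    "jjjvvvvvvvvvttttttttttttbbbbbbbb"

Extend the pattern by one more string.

jjjjvvvvvvvvvvvtttttttttttttttbbbbbbbbbb

Each string has the form j^{n-1} v^{2n+1} t^{3n} b^{2n}, where the shown terms are n = 2, 3, 4.
For the next term, n = 5, so the run lengths are 4, 11, 15, 10.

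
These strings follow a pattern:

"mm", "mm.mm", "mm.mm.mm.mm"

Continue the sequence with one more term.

mm.mm.mm.mm.mm.mm.mm.mm

s(k+1) = s(k)·.·s(k) — each term doubles the last with '.' between the halves.
So the next term is two copies of mm.mm.mm.mm with '.' between the halves.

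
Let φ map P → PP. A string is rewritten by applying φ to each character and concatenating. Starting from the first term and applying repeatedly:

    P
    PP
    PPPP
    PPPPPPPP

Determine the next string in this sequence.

Apply φ to PPPPPPPP symbol by symbol: P→PP, P→PP, P→PP, P→PP, P→PP, P→PP, P→PP, P→PP; joined: PP PP PP PP PP PP PP PP.

PPPPPPPPPPPPPPPP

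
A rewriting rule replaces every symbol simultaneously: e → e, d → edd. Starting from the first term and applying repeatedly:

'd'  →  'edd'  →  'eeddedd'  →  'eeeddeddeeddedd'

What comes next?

eeeeddeddeeddeddeeeddeddeeddedd

φ(eeeddeddeeddedd) expands symbol-by-symbol to e e e edd edd e edd edd e e edd edd e edd edd; joining the 15 pieces gives the next term.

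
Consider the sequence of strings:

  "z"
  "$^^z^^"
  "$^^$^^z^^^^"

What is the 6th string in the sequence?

$^^$^^$^^$^^$^^z^^^^^^^^^^

Every step adds $^^ to the front and ^^ to the end of the previous string.
From $^^$^^z^^^^, 3 further steps: $^^$^^z^^^^ → $^^$^^$^^z^^^^^^ → $^^$^^$^^$^^z^^^^^^^^ → (answer).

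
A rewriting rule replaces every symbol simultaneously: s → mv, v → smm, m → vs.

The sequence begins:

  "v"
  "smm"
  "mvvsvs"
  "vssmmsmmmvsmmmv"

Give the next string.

Rewriting the 15 symbols of vssmmsmmmvsmmmv one by one yields smm mv mv vs vs mv vs vs vs smm mv vs vs vs smm; concatenated:

smmmvmvvsvsmvvsvsvssmmmvvsvsvssmm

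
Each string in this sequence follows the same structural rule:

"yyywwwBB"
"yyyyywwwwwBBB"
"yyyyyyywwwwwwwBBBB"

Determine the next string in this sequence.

Reading off run lengths: y runs 3, 5, 7; w runs 3, 5, 7; B runs 2, 3, 4 — each is linear in n, where the shown terms are n = 2, 3, 4.
Setting n = 5 gives 9, 9, 5 characters in each block.

yyyyyyyyywwwwwwwwwBBBBB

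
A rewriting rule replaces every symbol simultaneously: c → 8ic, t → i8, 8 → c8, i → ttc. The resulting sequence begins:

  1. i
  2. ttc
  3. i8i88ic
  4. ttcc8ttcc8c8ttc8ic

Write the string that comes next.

i8i88ic8icc8i8i88ic8icc88icc8i8i88icc8ttc8ic

φ(ttcc8ttcc8c8ttc8ic) expands symbol-by-symbol to i8 i8 8ic 8ic c8 i8 i8 8ic 8ic c8 8ic c8 i8 i8 8ic c8 ttc 8ic; joining the 18 pieces gives the next term.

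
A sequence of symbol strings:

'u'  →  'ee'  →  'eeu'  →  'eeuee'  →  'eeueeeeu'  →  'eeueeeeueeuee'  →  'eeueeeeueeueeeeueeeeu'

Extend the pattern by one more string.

This is a Fibonacci-style word recurrence s(k) = s(k−1)·s(k−2): e.g. ee·u = eeu.
Continuing: eeueeeeueeueeeeueeeeu · eeueeeeueeuee gives term 8.

eeueeeeueeueeeeueeeeueeueeeeueeuee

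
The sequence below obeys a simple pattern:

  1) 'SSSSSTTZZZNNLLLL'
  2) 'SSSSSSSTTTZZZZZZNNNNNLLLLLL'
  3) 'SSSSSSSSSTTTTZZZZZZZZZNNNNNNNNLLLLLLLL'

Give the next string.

SSSSSSSSSSSTTTTTZZZZZZZZZZZZNNNNNNNNNNNLLLLLLLLLL

Each string has the form S^{2n+3} T^{n+1} Z^{3n} N^{3n-1} L^{2n+2} (n = 1, 2, …).
Setting n = 4 gives 11, 5, 12, 11, 10 characters in each block.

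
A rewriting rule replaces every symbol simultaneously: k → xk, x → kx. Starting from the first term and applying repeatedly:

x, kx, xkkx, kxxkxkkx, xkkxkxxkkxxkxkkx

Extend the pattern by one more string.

Applying the rule to each of the 16 symbols of xkkxkxxkkxxkxkkx gives the pieces kx xk xk kx xk kx kx xk xk kx kx xk kx xk xk kx, which concatenate to the answer.

kxxkxkkxxkkxkxxkxkkxkxxkkxxkxkkx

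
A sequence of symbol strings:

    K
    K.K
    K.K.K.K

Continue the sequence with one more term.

Each string is two copies of the previous one joined by '.'.
So the next term is two copies of K.K.K.K with '.' between the halves.

K.K.K.K.K.K.K.K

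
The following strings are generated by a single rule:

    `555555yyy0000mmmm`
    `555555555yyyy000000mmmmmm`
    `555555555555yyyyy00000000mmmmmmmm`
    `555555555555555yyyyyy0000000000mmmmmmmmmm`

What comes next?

Term n consists of 3n 5's, followed by n+1 y's, followed by 2n 0's, followed by 2n m's, where the shown terms are n = 2, 3, 4, 5.
Setting n = 6 gives 18, 7, 12, 12 characters in each block.

555555555555555555yyyyyyy000000000000mmmmmmmmmmmm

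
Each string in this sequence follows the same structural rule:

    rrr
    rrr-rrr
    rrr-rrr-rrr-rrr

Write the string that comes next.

s(k+1) = s(k)·-·s(k) — each term doubles the last with '-' between the halves.
Doubling rrr-rrr-rrr-rrr with '-' between the halves:

rrr-rrr-rrr-rrr-rrr-rrr-rrr-rrr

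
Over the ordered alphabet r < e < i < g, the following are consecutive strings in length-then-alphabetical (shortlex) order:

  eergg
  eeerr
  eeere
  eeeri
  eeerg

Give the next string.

Find the rightmost character of eeerg below g, bump it to the next letter, and reset everything to its right to r.

eeeer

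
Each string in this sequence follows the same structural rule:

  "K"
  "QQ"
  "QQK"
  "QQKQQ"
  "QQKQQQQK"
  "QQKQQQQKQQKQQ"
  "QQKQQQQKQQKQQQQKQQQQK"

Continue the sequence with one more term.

This is a Fibonacci-style word recurrence s(k) = s(k−1)·s(k−2): e.g. QQ·K = QQK.
Continuing: QQKQQQQKQQKQQQQKQQQQK · QQKQQQQKQQKQQ gives term 8.

QQKQQQQKQQKQQQQKQQQQKQQKQQQQKQQKQQ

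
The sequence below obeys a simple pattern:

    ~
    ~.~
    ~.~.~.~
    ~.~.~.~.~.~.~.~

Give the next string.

~.~.~.~.~.~.~.~.~.~.~.~.~.~.~.~

Each string is two copies of the previous one joined by '.'.
One more doubling of ~.~.~.~.~.~.~.~ gives the answer.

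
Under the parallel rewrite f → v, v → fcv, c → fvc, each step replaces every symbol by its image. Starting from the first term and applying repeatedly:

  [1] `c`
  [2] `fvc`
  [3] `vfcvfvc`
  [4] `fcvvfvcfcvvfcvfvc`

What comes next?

Replace each of the 17 characters of fcvvfvcfcvvfcvfvc in place — v fvc fcv fcv v fcv fvc v fvc fcv fcv v fvc fcv v fcv fvc — and concatenate.

vfvcfcvfcvvfcvfvcvfvcfcvfcvvfvcfcvvfcvfvc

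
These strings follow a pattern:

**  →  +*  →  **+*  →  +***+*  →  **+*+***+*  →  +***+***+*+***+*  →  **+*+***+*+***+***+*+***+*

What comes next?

+***+***+*+***+***+*+***+*+***+***+*+***+*

This is a Fibonacci-style word recurrence s(k) = s(k−2)·s(k−1): e.g. **·+* = **+*.
Continuing: +***+***+*+***+* · **+*+***+*+***+***+*+***+* gives term 8.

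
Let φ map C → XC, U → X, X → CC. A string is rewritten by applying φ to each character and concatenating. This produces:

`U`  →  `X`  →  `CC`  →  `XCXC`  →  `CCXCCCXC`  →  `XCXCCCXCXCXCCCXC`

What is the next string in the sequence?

Rewriting the 16 symbols of XCXCCCXCXCXCCCXC one by one yields CC XC CC XC XC XC CC XC CC XC CC XC XC XC CC XC; concatenated:

CCXCCCXCXCXCCCXCCCXCCCXCXCXCCCXC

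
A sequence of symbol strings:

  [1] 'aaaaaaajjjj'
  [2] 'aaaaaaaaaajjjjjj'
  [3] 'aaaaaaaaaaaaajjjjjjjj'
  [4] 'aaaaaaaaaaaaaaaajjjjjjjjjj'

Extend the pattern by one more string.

Term n consists of 3n+1 a's, followed by 2n j's, where the shown terms are n = 2, 3, 4, 5.
Setting n = 6 gives 19, 12 characters in each block.

aaaaaaaaaaaaaaaaaaajjjjjjjjjjjj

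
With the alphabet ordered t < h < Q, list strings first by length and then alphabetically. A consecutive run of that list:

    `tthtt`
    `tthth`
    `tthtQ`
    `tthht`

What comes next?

tthhh

Find the rightmost character of tthht below Q, bump it to the next letter, and reset everything to its right to t.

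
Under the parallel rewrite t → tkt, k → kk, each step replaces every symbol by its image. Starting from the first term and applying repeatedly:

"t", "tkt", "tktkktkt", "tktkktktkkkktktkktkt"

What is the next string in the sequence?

tktkktktkkkktktkktktkkkkkkkktktkktktkkkktktkktkt

φ(tktkktktkkkktktkktkt) expands symbol-by-symbol to tkt kk tkt kk kk tkt kk tkt kk kk kk kk tkt kk tkt kk kk tkt kk tkt; joining the 20 pieces gives the next term.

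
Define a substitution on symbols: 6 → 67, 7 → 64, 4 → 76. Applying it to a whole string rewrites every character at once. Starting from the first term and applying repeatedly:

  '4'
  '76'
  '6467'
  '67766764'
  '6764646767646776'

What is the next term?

67646776677667646764677667646467

φ(6764646767646776) expands symbol-by-symbol to 67 64 67 76 67 76 67 64 67 64 67 76 67 64 64 67; joining the 16 pieces gives the next term.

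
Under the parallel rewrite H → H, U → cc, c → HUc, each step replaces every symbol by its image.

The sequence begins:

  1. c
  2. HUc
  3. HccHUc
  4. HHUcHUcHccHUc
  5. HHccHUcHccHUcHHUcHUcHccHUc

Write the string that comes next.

Replace each of the 26 characters of HHccHUcHccHUcHHUcHUcHccHUc in place — H H HUc HUc H cc HUc H HUc HUc H cc HUc H H cc HUc H cc HUc H HUc HUc H cc HUc — and concatenate.

HHHUcHUcHccHUcHHUcHUcHccHUcHHccHUcHccHUcHHUcHUcHccHUc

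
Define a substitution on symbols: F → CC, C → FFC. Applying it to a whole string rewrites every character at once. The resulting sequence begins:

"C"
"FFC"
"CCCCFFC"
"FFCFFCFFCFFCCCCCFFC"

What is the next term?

CCCCFFCCCCCFFCCCCCFFCCCCCFFCFFCFFCFFCFFCCCCCFFC

φ(FFCFFCFFCFFCCCCCFFC) expands symbol-by-symbol to CC CC FFC CC CC FFC CC CC FFC CC CC FFC FFC FFC FFC FFC CC CC FFC; joining the 19 pieces gives the next term.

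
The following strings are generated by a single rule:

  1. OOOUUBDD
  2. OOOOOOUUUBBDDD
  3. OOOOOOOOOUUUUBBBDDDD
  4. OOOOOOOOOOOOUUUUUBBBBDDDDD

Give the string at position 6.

Each string has the form O^{3n} U^{n+1} B^{n} D^{n+1} (n = 1, 2, …).
At n = 6 the blocks have lengths 18, 7, 6, 7.

OOOOOOOOOOOOOOOOOOUUUUUUUBBBBBBDDDDDDD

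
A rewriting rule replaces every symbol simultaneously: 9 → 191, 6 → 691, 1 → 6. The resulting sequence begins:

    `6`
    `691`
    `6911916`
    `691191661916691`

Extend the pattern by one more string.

Rewriting the 15 symbols of 691191661916691 one by one yields 691 191 6 6 191 6 691 691 6 191 6 691 691 191 6; concatenated:

691191661916691691619166916911916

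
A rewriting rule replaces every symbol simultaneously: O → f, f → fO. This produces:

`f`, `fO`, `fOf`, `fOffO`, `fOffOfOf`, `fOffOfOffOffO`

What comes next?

Applying the rule to each of the 13 symbols of fOffOfOffOffO gives the pieces fO f fO fO f fO f fO fO f fO fO f, which concatenate to the answer.

fOffOfOffOffOfOffOfOf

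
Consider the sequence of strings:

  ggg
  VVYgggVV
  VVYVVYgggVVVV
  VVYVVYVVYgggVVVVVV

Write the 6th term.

VVYVVYVVYVVYVVYgggVVVVVVVVVV

Every step adds VVY to the front and VV to the end of the previous string.
From VVYVVYVVYgggVVVVVV, 2 further steps: VVYVVYVVYgggVVVVVV → VVYVVYVVYVVYgggVVVVVVVV → (answer).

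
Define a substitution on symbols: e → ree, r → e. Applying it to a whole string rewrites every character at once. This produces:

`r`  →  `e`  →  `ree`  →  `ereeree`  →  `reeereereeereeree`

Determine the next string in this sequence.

ereereereeereereeereereereeereereeereeree

Applying the rule to each of the 17 symbols of reeereereeereeree gives the pieces e ree ree ree e ree ree e ree ree ree e ree ree e ree ree, which concatenate to the answer.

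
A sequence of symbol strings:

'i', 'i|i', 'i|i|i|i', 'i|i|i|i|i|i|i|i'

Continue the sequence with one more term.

Every step duplicates the string with '|' between the halves.
Doubling i|i|i|i|i|i|i|i with '|' between the halves:

i|i|i|i|i|i|i|i|i|i|i|i|i|i|i|i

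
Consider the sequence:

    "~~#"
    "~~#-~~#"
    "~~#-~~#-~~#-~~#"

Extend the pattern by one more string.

~~#-~~#-~~#-~~#-~~#-~~#-~~#-~~#

s(k+1) = s(k)·-·s(k) — each term doubles the last with '-' between the halves.
So the next term is two copies of ~~#-~~#-~~#-~~# with '-' between the halves.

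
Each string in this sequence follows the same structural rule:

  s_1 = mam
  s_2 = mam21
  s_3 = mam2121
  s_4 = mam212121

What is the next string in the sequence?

mam21212121

The strings grow by a fixed suffix 21 each time.
One more step from mam212121 gives the answer.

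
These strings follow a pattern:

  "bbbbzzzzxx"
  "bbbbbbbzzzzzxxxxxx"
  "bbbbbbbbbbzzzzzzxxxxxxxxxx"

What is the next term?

Term n consists of 3n+1 b's, followed by n+3 z's, followed by 4n-2 x's (n = 1, 2, …).
For the next term, n = 4, so the run lengths are 13, 7, 14.

bbbbbbbbbbbbbzzzzzzzxxxxxxxxxxxxxx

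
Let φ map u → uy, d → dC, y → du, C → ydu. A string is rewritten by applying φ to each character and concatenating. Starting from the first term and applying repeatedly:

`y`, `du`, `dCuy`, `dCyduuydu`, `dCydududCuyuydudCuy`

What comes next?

dCydududCuydCuydCyduuyduuydudCuydCyduuydu

Applying the rule to each of the 19 symbols of dCydududCuyuydudCuy gives the pieces dC ydu du dC uy dC uy dC ydu uy du uy du dC uy dC ydu uy du, which concatenate to the answer.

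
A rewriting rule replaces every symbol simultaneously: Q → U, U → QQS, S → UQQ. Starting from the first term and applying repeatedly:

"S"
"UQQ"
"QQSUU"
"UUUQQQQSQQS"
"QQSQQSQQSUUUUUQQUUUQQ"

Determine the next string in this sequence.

Rewriting the 21 symbols of QQSQQSQQSUUUUUQQUUUQQ one by one yields U U UQQ U U UQQ U U UQQ QQS QQS QQS QQS QQS U U QQS QQS QQS U U; concatenated:

UUUQQUUUQQUUUQQQQSQQSQQSQQSQQSUUQQSQQSQQSUU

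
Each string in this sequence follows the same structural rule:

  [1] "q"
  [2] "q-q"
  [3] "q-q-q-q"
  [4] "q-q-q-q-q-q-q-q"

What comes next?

q-q-q-q-q-q-q-q-q-q-q-q-q-q-q-q

s(k+1) = s(k)·-·s(k) — each term doubles the last with '-' between the halves.
So the next term is two copies of q-q-q-q-q-q-q-q with '-' between the halves.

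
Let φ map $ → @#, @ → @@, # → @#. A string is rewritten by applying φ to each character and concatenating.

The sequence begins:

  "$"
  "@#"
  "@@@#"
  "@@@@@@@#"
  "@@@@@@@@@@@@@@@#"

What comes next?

@@@@@@@@@@@@@@@@@@@@@@@@@@@@@@@#

Replace each of the 16 characters of @@@@@@@@@@@@@@@# in place — @@ @@ @@ @@ @@ @@ @@ @@ @@ @@ @@ @@ @@ @@ @@ @# — and concatenate.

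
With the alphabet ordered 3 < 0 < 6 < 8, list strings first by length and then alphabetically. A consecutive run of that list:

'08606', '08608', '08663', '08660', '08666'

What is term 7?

Stepping forward 2 times from 08666: 08666 → 08668, then the target.

08683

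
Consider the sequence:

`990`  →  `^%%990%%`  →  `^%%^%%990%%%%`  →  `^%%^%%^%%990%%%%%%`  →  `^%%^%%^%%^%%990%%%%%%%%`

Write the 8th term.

^%%^%%^%%^%%^%%^%%^%%990%%%%%%%%%%%%%%

Each term wraps the previous one in ^%% on the left and %% on the right.
From ^%%^%%^%%^%%990%%%%%%%%, 3 further steps: ^%%^%%^%%^%%990%%%%%%%% → ^%%^%%^%%^%%^%%990%%%%%%%%%% → ^%%^%%^%%^%%^%%^%%990%%%%%%%%%%%% → (answer).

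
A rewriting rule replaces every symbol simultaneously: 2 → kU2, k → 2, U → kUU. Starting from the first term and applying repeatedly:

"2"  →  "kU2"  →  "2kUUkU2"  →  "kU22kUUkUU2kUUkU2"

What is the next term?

2kUUkU2kU22kUUkUU2kUUkUUkU22kUUkUU2kUUkU2

Replace each of the 17 characters of kU22kUUkUU2kUUkU2 in place — 2 kUU kU2 kU2 2 kUU kUU 2 kUU kUU kU2 2 kUU kUU 2 kUU kU2 — and concatenate.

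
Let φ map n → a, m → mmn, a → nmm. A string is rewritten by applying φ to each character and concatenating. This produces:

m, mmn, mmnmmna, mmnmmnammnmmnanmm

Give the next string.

Rewriting the 17 symbols of mmnmmnammnmmnanmm one by one yields mmn mmn a mmn mmn a nmm mmn mmn a mmn mmn a nmm a mmn mmn; concatenated:

mmnmmnammnmmnanmmmmnmmnammnmmnanmmammnmmn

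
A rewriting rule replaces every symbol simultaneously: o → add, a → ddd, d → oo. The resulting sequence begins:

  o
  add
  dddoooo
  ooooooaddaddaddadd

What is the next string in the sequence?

φ(ooooooaddaddaddadd) expands symbol-by-symbol to add add add add add add ddd oo oo ddd oo oo ddd oo oo ddd oo oo; joining the 18 pieces gives the next term.

addaddaddaddaddadddddoooodddoooodddoooodddoooo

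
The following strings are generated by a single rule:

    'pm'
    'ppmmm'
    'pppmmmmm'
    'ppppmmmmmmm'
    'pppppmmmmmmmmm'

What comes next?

The n-th term is n p's then 2n-1 m's (n = 1, 2, …).
At n = 6 the blocks have lengths 6, 11.

ppppppmmmmmmmmmmm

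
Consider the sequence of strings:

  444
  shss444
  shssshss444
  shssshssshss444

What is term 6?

Every step adds shss at the front: s(k+1) = shss·s(k).
From shssshssshss444, 2 further steps: shssshssshss444 → shssshssshssshss444 → (answer).

shssshssshssshssshss444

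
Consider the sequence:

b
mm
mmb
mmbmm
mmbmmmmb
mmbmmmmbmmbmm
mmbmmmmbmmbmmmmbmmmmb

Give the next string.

mmbmmmmbmmbmmmmbmmmmbmmbmmmmbmmbmm

This is a Fibonacci-style word recurrence s(k) = s(k−1)·s(k−2): e.g. mm·b = mmb.
The next term joins mmbmmmmbmmbmmmmbmmmmb and mmbmmmmbmmbmm.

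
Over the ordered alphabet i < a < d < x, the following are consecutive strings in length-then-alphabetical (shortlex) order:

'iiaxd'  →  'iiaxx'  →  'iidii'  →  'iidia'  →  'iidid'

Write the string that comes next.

Find the rightmost character of iidid below x, bump it to the next letter, and reset everything to its right to i.

iidix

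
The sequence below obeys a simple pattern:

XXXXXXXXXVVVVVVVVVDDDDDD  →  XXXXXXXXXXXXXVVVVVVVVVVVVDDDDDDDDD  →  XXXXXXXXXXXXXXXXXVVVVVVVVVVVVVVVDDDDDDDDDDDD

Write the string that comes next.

Each string has the form X^{4n+1} V^{3n+3} D^{3n}, where the shown terms are n = 2, 3, 4.
At n = 5 the blocks have lengths 21, 18, 15.

XXXXXXXXXXXXXXXXXXXXXVVVVVVVVVVVVVVVVVVDDDDDDDDDDDDDDD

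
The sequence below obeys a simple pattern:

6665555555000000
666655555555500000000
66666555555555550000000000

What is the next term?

6666665555555555555000000000000

Reading off run lengths: 6 runs 3, 4, 5; 5 runs 7, 9, 11; 0 runs 6, 8, 10 — each is linear in n, where the shown terms are n = 3, 4, 5.
Setting n = 6 gives 6, 13, 12 characters in each block.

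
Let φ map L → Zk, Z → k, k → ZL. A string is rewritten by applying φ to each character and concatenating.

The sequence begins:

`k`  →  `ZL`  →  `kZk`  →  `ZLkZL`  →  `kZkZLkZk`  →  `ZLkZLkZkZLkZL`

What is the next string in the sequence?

Replace each of the 13 characters of ZLkZLkZkZLkZL in place — k Zk ZL k Zk ZL k ZL k Zk ZL k Zk — and concatenate.

kZkZLkZkZLkZLkZkZLkZk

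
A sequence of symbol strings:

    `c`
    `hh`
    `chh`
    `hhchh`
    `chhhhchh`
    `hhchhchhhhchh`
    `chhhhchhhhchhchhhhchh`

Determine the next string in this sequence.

From term 3 onward, concatenate the second-to-last term with the last: c·hh = chh, hh·chh = hhchh, …
The next term joins hhchhchhhhchh and chhhhchhhhchhchhhhchh.

hhchhchhhhchhchhhhchhhhchhchhhhchh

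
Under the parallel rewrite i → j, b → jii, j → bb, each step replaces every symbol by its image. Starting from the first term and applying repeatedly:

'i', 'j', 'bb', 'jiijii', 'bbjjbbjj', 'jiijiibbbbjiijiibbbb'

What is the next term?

bbjjbbjjjiijiijiijiibbjjbbjjjiijiijiijii

Applying the rule to each of the 20 symbols of jiijiibbbbjiijiibbbb gives the pieces bb j j bb j j jii jii jii jii bb j j bb j j jii jii jii jii, which concatenate to the answer.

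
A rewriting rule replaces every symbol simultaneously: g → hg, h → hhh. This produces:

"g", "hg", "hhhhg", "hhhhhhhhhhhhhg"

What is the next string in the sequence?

hhhhhhhhhhhhhhhhhhhhhhhhhhhhhhhhhhhhhhhhg

Replace each of the 14 characters of hhhhhhhhhhhhhg in place — hhh hhh hhh hhh hhh hhh hhh hhh hhh hhh hhh hhh hhh hg — and concatenate.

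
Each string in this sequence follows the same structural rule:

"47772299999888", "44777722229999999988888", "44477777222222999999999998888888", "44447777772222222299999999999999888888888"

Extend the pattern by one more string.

The n-th term is n 4's then n+2 7's then 2n 2's then 3n+2 9's then 2n+1 8's (n = 1, 2, …).
At n = 5 the blocks have lengths 5, 7, 10, 17, 11.

44444777777722222222229999999999999999988888888888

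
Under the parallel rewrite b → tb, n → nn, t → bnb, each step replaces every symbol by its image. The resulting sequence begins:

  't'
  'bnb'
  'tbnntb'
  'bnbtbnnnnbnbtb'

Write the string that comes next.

Replace each of the 14 characters of bnbtbnnnnbnbtb in place — tb nn tb bnb tb nn nn nn nn tb nn tb bnb tb — and concatenate.

tbnntbbnbtbnnnnnnnntbnntbbnbtb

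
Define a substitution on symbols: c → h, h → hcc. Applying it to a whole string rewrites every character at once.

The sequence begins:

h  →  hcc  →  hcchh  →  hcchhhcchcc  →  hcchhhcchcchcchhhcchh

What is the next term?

hcchhhcchcchcchhhcchhhcchhhcchcchcchhhcchcc

Applying the rule to each of the 21 symbols of hcchhhcchcchcchhhcchh gives the pieces hcc h h hcc hcc hcc h h hcc h h hcc h h hcc hcc hcc h h hcc hcc, which concatenate to the answer.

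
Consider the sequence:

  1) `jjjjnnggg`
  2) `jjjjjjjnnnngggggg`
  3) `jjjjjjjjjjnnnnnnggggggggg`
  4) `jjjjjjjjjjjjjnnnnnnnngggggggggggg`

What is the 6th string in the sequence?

jjjjjjjjjjjjjjjjjjjnnnnnnnnnnnngggggggggggggggggg

Each string has the form j^{3n+1} n^{2n} g^{3n} (n = 1, 2, …).
Setting n = 6 gives 19, 12, 18 characters in each block.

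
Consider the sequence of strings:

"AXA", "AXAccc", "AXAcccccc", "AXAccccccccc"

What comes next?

AXAcccccccccccc

The strings grow by a fixed suffix ccc each time.
One more step from AXAccccccccc gives the answer.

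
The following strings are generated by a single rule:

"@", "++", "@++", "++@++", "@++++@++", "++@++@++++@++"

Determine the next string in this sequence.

@++++@++++@++@++++@++

From term 3 onward, concatenate the second-to-last term with the last: @·++ = @++, ++·@++ = ++@++, …
So term 7 is @++++@++·++@++@++++@++.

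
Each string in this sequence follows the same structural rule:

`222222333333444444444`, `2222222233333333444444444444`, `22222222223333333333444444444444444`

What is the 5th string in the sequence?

2222222222222233333333333333444444444444444444444

Term n consists of 2n 2's, followed by 2n 3's, followed by 3n 4's, where the shown terms are n = 3, 4, 5.
Setting n = 7 gives 14, 14, 21 characters in each block.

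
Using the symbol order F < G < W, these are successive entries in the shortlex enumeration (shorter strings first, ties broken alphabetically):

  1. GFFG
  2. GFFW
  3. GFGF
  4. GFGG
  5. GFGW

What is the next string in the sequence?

GFWF

Treat GFGW as a base-3 numeral over the given alphabet and add one, carrying through any trailing W's.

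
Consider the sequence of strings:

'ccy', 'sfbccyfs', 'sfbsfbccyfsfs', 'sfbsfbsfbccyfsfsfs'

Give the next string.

Every step adds sfb to the front and fs to the end of the previous string.
One more step from sfbsfbsfbccyfsfsfs gives the answer.

sfbsfbsfbsfbccyfsfsfsfs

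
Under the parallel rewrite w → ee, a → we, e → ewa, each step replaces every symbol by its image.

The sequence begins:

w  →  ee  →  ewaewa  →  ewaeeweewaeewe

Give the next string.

Replace each of the 14 characters of ewaeeweewaeewe in place — ewa ee we ewa ewa ee ewa ewa ee we ewa ewa ee ewa — and concatenate.

ewaeeweewaewaeeewaewaeeweewaewaeeewa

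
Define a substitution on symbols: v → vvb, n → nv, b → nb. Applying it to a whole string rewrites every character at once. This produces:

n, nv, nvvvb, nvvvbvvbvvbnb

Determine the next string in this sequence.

φ(nvvvbvvbvvbnb) expands symbol-by-symbol to nv vvb vvb vvb nb vvb vvb nb vvb vvb nb nv nb; joining the 13 pieces gives the next term.

nvvvbvvbvvbnbvvbvvbnbvvbvvbnbnvnb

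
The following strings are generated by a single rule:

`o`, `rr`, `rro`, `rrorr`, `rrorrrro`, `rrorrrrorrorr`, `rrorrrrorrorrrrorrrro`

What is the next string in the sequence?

rrorrrrorrorrrrorrrrorrorrrrorrorr

This is a Fibonacci-style word recurrence s(k) = s(k−1)·s(k−2): e.g. rr·o = rro.
Continuing: rrorrrrorrorrrrorrrro · rrorrrrorrorr gives term 8.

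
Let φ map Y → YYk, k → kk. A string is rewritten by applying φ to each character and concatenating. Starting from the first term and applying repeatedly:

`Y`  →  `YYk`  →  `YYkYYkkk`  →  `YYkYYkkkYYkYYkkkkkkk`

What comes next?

YYkYYkkkYYkYYkkkkkkkYYkYYkkkYYkYYkkkkkkkkkkkkkkk

Applying the rule to each of the 20 symbols of YYkYYkkkYYkYYkkkkkkk gives the pieces YYk YYk kk YYk YYk kk kk kk YYk YYk kk YYk YYk kk kk kk kk kk kk kk, which concatenate to the answer.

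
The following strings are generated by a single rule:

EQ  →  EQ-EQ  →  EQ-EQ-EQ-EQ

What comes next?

Every step duplicates the string with '-' between the halves.
Doubling EQ-EQ-EQ-EQ with '-' between the halves:

EQ-EQ-EQ-EQ-EQ-EQ-EQ-EQ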